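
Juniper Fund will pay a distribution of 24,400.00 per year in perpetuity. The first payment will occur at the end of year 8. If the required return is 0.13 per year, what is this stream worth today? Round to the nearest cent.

79780.61

Value at end of year 7: C / r = 24,400.00 / 0.13 = 187,692.3077
Discount to today: PV = 187,692.3077 / (1 + 0.13)^7 = 187,692.3077 / 2.352605 = 79,780.61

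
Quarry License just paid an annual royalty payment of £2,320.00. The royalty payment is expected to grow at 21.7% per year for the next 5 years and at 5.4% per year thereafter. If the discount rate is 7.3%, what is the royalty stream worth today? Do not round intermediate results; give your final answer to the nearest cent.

£258757.05

D_1 = 2823.44000
D_2 = 3436.12648
D_3 = 4181.76593
D_4 = 5089.20913
D_5 = 6193.56751
Terminal value at year 5: TV = D_5×(1+g_2)/(r−g_2) = 6528.02016/0.019 = 343580.00840
P_0 = D_1/(1+r)^1 + D_2/(1+r)^2 + D_3/(1+r)^3 + D_4/(1+r)^4 + D_5/(1+r)^5 + TV/(1+r)^5
    = 2631.35135 + 2984.48704 + 3385.01466 + 3839.29435 + 4354.53982 + 241562.36681 = 258757.05403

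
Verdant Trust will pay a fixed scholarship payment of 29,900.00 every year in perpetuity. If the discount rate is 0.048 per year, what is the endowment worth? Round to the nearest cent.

622916.67

Level perpetuity: PV = C / r = 29,900.00 / 0.048 = 622,916.67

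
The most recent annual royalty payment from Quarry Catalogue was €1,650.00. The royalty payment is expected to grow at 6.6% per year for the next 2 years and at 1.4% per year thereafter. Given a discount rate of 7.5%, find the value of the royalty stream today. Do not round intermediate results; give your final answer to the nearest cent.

€30229.21

D_1 = 1758.90000
D_2 = 1874.98740
Terminal value at year 2: TV = D_2×(1+g_2)/(r−g_2) = 1901.23722/0.061 = 31167.82334
P_0 = D_1/(1+r)^1 + D_2/(1+r)^2 + TV/(1+r)^2
    = 1636.18605 + 1622.48774 + 26970.53399 = 30229.20778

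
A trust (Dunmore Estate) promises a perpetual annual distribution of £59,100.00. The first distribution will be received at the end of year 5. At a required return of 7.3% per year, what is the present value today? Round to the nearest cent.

Value at end of year 4: C / r = £59,100.00 / 0.073 = £809,589.0411
Discount to today: PV = £809,589.0411 / (1 + 0.073)^4 = £809,589.0411 / 1.325558 = £610,753.17

£610753.17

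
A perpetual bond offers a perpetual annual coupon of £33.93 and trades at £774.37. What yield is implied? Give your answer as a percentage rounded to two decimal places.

4.38%

P = C/r ⇒ r = C/P = £33.93/£774.37 = 0.043816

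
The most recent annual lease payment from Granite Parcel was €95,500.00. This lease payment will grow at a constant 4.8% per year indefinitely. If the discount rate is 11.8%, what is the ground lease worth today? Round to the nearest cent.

€1429771.43

D₁ = D₀ × (1 + g) = €95,500.00 × 1.048 = €100,084.0000
Growing perpetuity: P = D₁ / (r − g) = €100,084.0000 / (0.118 − 0.048) = €1,429,771.43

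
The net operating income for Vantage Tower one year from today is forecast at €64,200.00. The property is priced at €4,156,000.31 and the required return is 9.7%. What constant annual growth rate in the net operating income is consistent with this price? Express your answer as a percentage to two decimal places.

8.16%

P = D₁/(r−g) ⇒ g = r − D₁/P = 0.097 − €64,200.00/€4,156,000.31 = 0.081552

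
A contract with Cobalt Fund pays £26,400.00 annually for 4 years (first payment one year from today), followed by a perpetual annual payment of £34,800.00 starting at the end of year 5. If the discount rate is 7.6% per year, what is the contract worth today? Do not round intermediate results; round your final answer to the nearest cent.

£429823.35

PV of 4-year annuity: £26,400.00 × [1 − (1+0.076)^−4] / 0.076 = 88224.36660
Perpetuity value at year 4: £34,800.00 / 0.076 = 457894.73684
PV of perpetuity: 457894.73684 / (1+0.076)^4 = 341598.98087
Total PV = 88224.36660 + 341598.98087 = 429823.34747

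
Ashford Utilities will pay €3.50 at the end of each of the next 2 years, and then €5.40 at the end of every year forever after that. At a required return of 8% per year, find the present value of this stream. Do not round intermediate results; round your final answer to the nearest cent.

€64.11

PV of 2-year annuity: €3.50 × [1 − (1+0.08)^−2] / 0.08 = 6.24143
Perpetuity value at year 2: €5.40 / 0.08 = 67.50000
PV of perpetuity: 67.50000 / (1+0.08)^2 = 57.87037
Total PV = 6.24143 + 57.87037 = 64.11180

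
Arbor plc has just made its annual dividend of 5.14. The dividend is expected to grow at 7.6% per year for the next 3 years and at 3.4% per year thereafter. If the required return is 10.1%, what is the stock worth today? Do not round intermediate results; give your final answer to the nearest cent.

D_1 = 5.53064
D_2 = 5.95097
D_3 = 6.40324
Terminal value at year 3: TV = D_3×(1+g_2)/(r−g_2) = 6.62095/0.067 = 98.82019
P_0 = D_1/(1+r)^1 + D_2/(1+r)^2 + D_3/(1+r)^3 + TV/(1+r)^3
    = 5.02329 + 4.90923 + 4.79775 + 74.04295 = 88.77322

88.77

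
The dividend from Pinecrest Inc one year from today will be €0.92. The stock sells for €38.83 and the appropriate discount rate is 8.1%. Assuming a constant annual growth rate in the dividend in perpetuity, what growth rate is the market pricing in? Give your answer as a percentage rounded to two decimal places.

P = D₁/(r−g) ⇒ g = r − D₁/P = 0.081 − €0.92/€38.83 = 0.057307

5.73%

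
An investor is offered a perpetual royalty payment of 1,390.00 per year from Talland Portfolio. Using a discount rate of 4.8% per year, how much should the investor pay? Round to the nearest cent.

Level perpetuity: PV = C / r = 1,390.00 / 0.048 = 28,958.33

28958.33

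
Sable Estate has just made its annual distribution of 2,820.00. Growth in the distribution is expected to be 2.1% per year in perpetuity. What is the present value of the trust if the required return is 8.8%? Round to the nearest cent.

42973.43

D₁ = D₀ × (1 + g) = 2,820.00 × 1.021 = 2,879.2200
Growing perpetuity: P = D₁ / (r − g) = 2,879.2200 / (0.088 − 0.021) = 42,973.43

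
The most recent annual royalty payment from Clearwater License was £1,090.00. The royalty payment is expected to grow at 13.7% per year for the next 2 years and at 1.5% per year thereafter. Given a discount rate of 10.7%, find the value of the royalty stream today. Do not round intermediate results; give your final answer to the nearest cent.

D_1 = 1239.33000
D_2 = 1409.11821
Terminal value at year 2: TV = D_2×(1+g_2)/(r−g_2) = 1430.25498/0.092 = 15546.24982
P_0 = D_1/(1+r)^1 + D_2/(1+r)^2 + TV/(1+r)^2
    = 1119.53930 + 1149.87911 + 12686.16631 = 14955.58472

£14955.58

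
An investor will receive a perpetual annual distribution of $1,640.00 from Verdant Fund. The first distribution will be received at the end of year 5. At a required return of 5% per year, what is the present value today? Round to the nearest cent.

$26984.64

Value at end of year 4: C / r = $1,640.00 / 0.05 = $32,800.0000
Discount to today: PV = $32,800.0000 / (1 + 0.05)^4 = $32,800.0000 / 1.215506 = $26,984.64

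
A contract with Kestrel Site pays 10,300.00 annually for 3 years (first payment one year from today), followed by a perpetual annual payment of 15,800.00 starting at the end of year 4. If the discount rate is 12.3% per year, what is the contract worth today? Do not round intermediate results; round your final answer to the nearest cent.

PV of 3-year annuity: 10,300.00 × [1 − (1+0.123)^−3] / 0.123 = 24611.88434
Perpetuity value at year 3: 15,800.00 / 0.123 = 128455.28455
PV of perpetuity: 128455.28455 / (1+0.123)^3 = 90701.13188
Total PV = 24611.88434 + 90701.13188 = 115313.01622

115313.02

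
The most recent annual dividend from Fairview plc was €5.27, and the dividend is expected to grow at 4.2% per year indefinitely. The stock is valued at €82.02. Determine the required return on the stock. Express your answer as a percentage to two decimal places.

D₁ = €5.27 × 1.042 = €5.4913
P = D₁/(r − g) ⇒ r = D₁/P + g = €5.4913/€82.02 + 0.042 = 0.066951 + 0.042 = 0.108951

10.90%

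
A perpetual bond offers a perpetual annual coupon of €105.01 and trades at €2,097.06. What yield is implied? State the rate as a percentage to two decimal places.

5.01%

P = C/r ⇒ r = C/P = €105.01/€2,097.06 = 0.050075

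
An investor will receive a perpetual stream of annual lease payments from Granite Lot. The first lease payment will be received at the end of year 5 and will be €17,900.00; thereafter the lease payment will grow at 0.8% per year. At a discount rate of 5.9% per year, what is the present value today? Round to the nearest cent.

€279060.92

Value at end of year 4: C₁ / (r − g) = €17,900.00 / (0.059 − 0.008) = €350,980.3922
Discount to today: PV = €350,980.3922 / (1 + 0.059)^4 = €350,980.3922 / 1.257720 = €279,060.92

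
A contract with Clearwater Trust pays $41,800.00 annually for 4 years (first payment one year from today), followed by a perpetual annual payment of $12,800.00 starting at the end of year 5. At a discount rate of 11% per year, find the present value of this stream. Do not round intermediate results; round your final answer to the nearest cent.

PV of 4-year annuity: $41,800.00 × [1 − (1+0.11)^−4] / 0.11 = 129682.22982
Perpetuity value at year 4: $12,800.00 / 0.11 = 116363.63636
PV of perpetuity: 116363.63636 / (1+0.11)^4 = 76652.33154
Total PV = 129682.22982 + 76652.33154 = 206334.56136

$206334.56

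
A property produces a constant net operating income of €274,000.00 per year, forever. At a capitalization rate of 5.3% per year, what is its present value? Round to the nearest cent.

€5169811.32

Level perpetuity: PV = C / r = €274,000.00 / 0.053 = €5,169,811.32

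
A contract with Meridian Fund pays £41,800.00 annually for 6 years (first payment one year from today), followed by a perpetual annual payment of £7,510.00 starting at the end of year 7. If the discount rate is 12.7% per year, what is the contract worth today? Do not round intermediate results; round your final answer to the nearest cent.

£197362.73

PV of 6-year annuity: £41,800.00 × [1 − (1+0.127)^−6] / 0.127 = 168502.96867
Perpetuity value at year 6: £7,510.00 / 0.127 = 59133.85827
PV of perpetuity: 59133.85827 / (1+0.127)^6 = 28859.76031
Total PV = 168502.96867 + 28859.76031 = 197362.72898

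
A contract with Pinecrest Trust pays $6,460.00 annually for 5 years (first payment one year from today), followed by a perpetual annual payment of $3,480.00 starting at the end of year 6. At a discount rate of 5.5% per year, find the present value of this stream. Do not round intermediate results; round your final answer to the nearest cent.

PV of 5-year annuity: $6,460.00 × [1 − (1+0.055)^−5] / 0.055 = 27586.03771
Perpetuity value at year 5: $3,480.00 / 0.055 = 63272.72727
PV of perpetuity: 63272.72727 / (1+0.055)^5 = 48412.13730
Total PV = 27586.03771 + 48412.13730 = 75998.17501

$75998.18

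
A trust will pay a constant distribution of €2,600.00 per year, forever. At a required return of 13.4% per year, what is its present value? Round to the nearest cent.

€19402.99

Level perpetuity: PV = C / r = €2,600.00 / 0.134 = €19,402.99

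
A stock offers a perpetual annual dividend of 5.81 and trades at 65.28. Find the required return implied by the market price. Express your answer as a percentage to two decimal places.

P = C/r ⇒ r = C/P = 5.81/65.28 = 0.089001

8.90%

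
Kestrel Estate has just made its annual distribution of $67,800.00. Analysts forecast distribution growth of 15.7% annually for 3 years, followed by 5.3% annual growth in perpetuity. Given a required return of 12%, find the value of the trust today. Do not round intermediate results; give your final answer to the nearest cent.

D_1 = 78444.60000
D_2 = 90760.40220
D_3 = 105009.78535
Terminal value at year 3: TV = D_3×(1+g_2)/(r−g_2) = 110575.30397/0.067 = 1650377.67117
P_0 = D_1/(1+r)^1 + D_2/(1+r)^2 + D_3/(1+r)^3 + TV/(1+r)^3
    = 70039.82143 + 72353.63696 + 74743.89104 + 1174706.22777 = 1391843.57720

$1391843.58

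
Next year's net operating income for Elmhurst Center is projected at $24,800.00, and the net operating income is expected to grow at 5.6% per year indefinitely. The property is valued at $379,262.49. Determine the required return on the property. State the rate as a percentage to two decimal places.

P = D₁/(r − g) ⇒ r = D₁/P + g = $24,800.0000/$379,262.49 + 0.056 = 0.065390 + 0.056 = 0.121390

12.14%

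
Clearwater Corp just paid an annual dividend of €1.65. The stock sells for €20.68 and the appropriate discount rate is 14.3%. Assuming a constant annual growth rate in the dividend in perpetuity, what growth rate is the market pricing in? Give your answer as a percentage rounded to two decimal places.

5.85%

P = D₀(1+g)/(r−g) ⇒ P(r−g) = D₀(1+g) ⇒ g(P+D₀) = P·r − D₀
g = (P·r − D₀)/(P + D₀) = (€20.68×0.143 − €1.65) / (€20.68 + €1.65) = 0.058542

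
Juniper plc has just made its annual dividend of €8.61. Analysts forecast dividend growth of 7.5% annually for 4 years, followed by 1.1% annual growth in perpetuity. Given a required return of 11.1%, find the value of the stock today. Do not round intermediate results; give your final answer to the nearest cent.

D_1 = 9.25575
D_2 = 9.94993
D_3 = 10.69618
D_4 = 11.49839
Terminal value at year 4: TV = D_4×(1+g_2)/(r−g_2) = 11.62487/0.1 = 116.24872
P_0 = D_1/(1+r)^1 + D_2/(1+r)^2 + D_3/(1+r)^3 + D_4/(1+r)^4 + TV/(1+r)^4
    = 8.33101 + 8.06106 + 7.79985 + 7.54711 + 76.30130 = 108.04033

€108.04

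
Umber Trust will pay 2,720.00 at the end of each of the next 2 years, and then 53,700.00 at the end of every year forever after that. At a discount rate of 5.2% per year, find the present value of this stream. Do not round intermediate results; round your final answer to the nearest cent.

938167.52

PV of 2-year annuity: 2,720.00 × [1 − (1+0.052)^−2] / 0.052 = 5043.29974
Perpetuity value at year 2: 53,700.00 / 0.052 = 1032692.30769
PV of perpetuity: 1032692.30769 / (1+0.052)^2 = 933124.22083
Total PV = 5043.29974 + 933124.22083 = 938167.52058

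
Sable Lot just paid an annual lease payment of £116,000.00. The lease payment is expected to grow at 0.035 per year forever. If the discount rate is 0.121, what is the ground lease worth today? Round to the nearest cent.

£1396046.51

D₁ = D₀ × (1 + g) = £116,000.00 × 1.035 = £120,060.0000
Growing perpetuity: P = D₁ / (r − g) = £120,060.0000 / (0.121 − 0.035) = £1,396,046.51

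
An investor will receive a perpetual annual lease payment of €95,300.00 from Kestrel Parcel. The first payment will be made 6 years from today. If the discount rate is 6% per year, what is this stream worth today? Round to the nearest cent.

Value at end of year 5: C / r = €95,300.00 / 0.06 = €1,588,333.3333
Discount to today: PV = €1,588,333.3333 / (1 + 0.06)^5 = €1,588,333.3333 / 1.338226 = €1,186,895.06

€1186895.06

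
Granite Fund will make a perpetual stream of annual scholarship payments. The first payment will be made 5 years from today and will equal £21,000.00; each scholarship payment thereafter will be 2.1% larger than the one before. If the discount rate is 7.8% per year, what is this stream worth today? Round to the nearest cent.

£272815.72

Value at end of year 4: C₁ / (r − g) = £21,000.00 / (0.078 − 0.021) = £368,421.0526
Discount to today: PV = £368,421.0526 / (1 + 0.078)^4 = £368,421.0526 / 1.350439 = £272,815.72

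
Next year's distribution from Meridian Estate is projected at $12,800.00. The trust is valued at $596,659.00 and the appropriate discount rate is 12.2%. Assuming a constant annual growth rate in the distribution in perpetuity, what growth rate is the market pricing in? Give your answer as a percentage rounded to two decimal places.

P = D₁/(r−g) ⇒ g = r − D₁/P = 0.122 − $12,800.00/$596,659.00 = 0.100547

10.05%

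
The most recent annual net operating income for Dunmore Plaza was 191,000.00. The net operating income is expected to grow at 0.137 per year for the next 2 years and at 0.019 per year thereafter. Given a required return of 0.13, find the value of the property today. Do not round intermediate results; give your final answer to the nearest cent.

2160762.31

D_1 = 217167.00000
D_2 = 246918.87900
Terminal value at year 2: TV = D_2×(1+g_2)/(r−g_2) = 251610.33770/0.111 = 2266759.79911
P_0 = D_1/(1+r)^1 + D_2/(1+r)^2 + TV/(1+r)^2
    = 192183.18584 + 193373.70115 + 1775205.41868 = 2160762.30567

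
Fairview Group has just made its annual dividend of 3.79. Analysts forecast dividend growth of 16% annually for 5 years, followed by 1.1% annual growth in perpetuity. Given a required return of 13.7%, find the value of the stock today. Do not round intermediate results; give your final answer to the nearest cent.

53.74

D_1 = 4.39640
D_2 = 5.09982
D_3 = 5.91580
D_4 = 6.86232
D_5 = 7.96029
Terminal value at year 5: TV = D_5×(1+g_2)/(r−g_2) = 8.04786/0.126 = 63.87189
P_0 = D_1/(1+r)^1 + D_2/(1+r)^2 + D_3/(1+r)^3 + D_4/(1+r)^4 + D_5/(1+r)^5 + TV/(1+r)^5
    = 3.86667 + 3.94488 + 4.02468 + 4.10610 + 4.18916 + 33.61301 = 53.74450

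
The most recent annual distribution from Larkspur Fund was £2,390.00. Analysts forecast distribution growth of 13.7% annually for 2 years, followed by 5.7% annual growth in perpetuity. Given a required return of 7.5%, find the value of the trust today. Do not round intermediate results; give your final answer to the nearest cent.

£162203.19

D_1 = 2717.43000
D_2 = 3089.71791
Terminal value at year 2: TV = D_2×(1+g_2)/(r−g_2) = 3265.83183/0.018 = 181435.10171
P_0 = D_1/(1+r)^1 + D_2/(1+r)^2 + TV/(1+r)^2
    = 2527.84186 + 2673.63367 + 157001.71052 = 162203.18605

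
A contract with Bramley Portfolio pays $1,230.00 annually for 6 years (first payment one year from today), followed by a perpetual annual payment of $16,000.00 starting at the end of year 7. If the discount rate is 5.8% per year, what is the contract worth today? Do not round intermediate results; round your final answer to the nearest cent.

$202774.56

PV of 6-year annuity: $1,230.00 × [1 − (1+0.058)^−6] / 0.058 = 6086.50242
Perpetuity value at year 6: $16,000.00 / 0.058 = 275862.06897
PV of perpetuity: 275862.06897 / (1+0.058)^6 = 196688.05372
Total PV = 6086.50242 + 196688.05372 = 202774.55614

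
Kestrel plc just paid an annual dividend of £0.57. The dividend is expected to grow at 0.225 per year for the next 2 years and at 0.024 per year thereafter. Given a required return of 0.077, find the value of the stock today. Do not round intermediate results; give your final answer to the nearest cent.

D_1 = 0.69825
D_2 = 0.85536
Terminal value at year 2: TV = D_2×(1+g_2)/(r−g_2) = 0.87588/0.053 = 16.52613
P_0 = D_1/(1+r)^1 + D_2/(1+r)^2 + TV/(1+r)^2
    = 0.64833 + 0.73742 + 14.24753 = 15.63328

£15.63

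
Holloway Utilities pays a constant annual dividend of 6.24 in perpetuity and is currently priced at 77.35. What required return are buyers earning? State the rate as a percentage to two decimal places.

8.07%

P = C/r ⇒ r = C/P = 6.24/77.35 = 0.080672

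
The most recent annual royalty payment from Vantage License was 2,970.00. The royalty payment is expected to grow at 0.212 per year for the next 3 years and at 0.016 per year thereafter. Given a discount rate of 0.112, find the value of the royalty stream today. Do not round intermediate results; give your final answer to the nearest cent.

51308.69

D_1 = 3599.64000
D_2 = 4362.76368
D_3 = 5287.66958
Terminal value at year 3: TV = D_3×(1+g_2)/(r−g_2) = 5372.27229/0.096 = 55961.16972
P_0 = D_1/(1+r)^1 + D_2/(1+r)^2 + D_3/(1+r)^3 + TV/(1+r)^3
    = 3237.08633 + 3528.19122 + 3845.47460 + 40697.93951 = 51308.69166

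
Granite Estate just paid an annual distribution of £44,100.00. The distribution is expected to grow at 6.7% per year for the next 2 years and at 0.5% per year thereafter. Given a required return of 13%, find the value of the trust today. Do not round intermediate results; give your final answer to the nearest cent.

£397091.70

D_1 = 47054.70000
D_2 = 50207.36490
Terminal value at year 2: TV = D_2×(1+g_2)/(r−g_2) = 50458.40172/0.125 = 403667.21380
P_0 = D_1/(1+r)^1 + D_2/(1+r)^2 + TV/(1+r)^2
    = 41641.32743 + 39319.73130 + 316130.63967 = 397091.69841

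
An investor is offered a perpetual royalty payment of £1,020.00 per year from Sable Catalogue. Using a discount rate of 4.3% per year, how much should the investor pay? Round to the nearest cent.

£23720.93

Level perpetuity: PV = C / r = £1,020.00 / 0.043 = £23,720.93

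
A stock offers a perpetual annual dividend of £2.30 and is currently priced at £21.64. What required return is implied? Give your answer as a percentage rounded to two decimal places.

10.63%

P = C/r ⇒ r = C/P = £2.30/£21.64 = 0.106285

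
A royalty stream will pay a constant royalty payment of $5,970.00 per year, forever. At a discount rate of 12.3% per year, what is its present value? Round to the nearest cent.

$48536.59

Level perpetuity: PV = C / r = $5,970.00 / 0.123 = $48,536.59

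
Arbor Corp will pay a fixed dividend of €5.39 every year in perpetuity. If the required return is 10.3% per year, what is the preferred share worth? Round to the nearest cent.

Level perpetuity: PV = C / r = €5.39 / 0.103 = €52.33

€52.33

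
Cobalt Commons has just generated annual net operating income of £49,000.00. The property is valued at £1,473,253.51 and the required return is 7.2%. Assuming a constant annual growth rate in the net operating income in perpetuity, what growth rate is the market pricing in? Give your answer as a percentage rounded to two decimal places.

P = D₀(1+g)/(r−g) ⇒ P(r−g) = D₀(1+g) ⇒ g(P+D₀) = P·r − D₀
g = (P·r − D₀)/(P + D₀) = (£1,473,253.51×0.072 − £49,000.00) / (£1,473,253.51 + £49,000.00) = 0.037493

3.75%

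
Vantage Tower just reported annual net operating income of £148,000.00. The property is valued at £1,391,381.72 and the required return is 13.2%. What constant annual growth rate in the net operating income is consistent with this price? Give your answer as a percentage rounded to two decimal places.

2.32%

P = D₀(1+g)/(r−g) ⇒ P(r−g) = D₀(1+g) ⇒ g(P+D₀) = P·r − D₀
g = (P·r − D₀)/(P + D₀) = (£1,391,381.72×0.132 − £148,000.00) / (£1,391,381.72 + £148,000.00) = 0.023167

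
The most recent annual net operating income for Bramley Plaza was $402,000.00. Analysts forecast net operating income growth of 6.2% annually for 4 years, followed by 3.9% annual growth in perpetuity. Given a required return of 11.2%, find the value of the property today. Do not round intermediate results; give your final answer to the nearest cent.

$6195089.15

D_1 = 426924.00000
D_2 = 453393.28800
D_3 = 481503.67186
D_4 = 511356.89951
Terminal value at year 4: TV = D_4×(1+g_2)/(r−g_2) = 531299.81859/0.073 = 7278079.70674
P_0 = D_1/(1+r)^1 + D_2/(1+r)^2 + D_3/(1+r)^3 + D_4/(1+r)^4 + TV/(1+r)^4
    = 383924.46043 + 366661.66994 + 350175.08407 + 334429.80151 + 4759898.13380 = 6195089.14976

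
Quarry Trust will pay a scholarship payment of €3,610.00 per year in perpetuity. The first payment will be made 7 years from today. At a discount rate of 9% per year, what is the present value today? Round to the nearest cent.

Value at end of year 6: C / r = €3,610.00 / 0.09 = €40,111.1111
Discount to today: PV = €40,111.1111 / (1 + 0.09)^6 = €40,111.1111 / 1.677100 = €23,916.95

€23916.95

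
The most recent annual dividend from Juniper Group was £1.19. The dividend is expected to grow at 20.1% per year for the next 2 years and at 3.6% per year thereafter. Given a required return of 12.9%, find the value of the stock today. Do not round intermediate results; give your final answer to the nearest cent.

D_1 = 1.42919
D_2 = 1.71646
Terminal value at year 2: TV = D_2×(1+g_2)/(r−g_2) = 1.77825/0.093 = 19.12096
P_0 = D_1/(1+r)^1 + D_2/(1+r)^2 + TV/(1+r)^2
    = 1.26589 + 1.34662 + 15.00106 = 17.61357

£17.61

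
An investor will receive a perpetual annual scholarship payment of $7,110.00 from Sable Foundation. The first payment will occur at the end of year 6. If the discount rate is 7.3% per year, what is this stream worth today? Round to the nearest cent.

$68477.54

Value at end of year 5: C / r = $7,110.00 / 0.073 = $97,397.2603
Discount to today: PV = $97,397.2603 / (1 + 0.073)^5 = $97,397.2603 / 1.422324 = $68,477.54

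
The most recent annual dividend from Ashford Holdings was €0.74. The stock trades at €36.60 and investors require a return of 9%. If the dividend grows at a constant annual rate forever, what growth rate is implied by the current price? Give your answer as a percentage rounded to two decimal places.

P = D₀(1+g)/(r−g) ⇒ P(r−g) = D₀(1+g) ⇒ g(P+D₀) = P·r − D₀
g = (P·r − D₀)/(P + D₀) = (€36.60×0.09 − €0.74) / (€36.60 + €0.74) = 0.068399

6.84%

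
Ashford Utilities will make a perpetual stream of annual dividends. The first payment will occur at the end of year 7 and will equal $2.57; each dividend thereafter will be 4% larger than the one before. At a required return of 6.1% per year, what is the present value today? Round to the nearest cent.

Value at end of year 6: C₁ / (r − g) = $2.57 / (0.061 − 0.04) = $122.3810
Discount to today: PV = $122.3810 / (1 + 0.061)^6 = $122.3810 / 1.426567 = $85.79

$85.79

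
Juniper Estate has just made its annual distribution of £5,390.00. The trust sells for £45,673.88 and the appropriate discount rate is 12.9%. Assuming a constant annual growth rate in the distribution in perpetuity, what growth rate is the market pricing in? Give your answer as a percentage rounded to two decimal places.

0.98%

P = D₀(1+g)/(r−g) ⇒ P(r−g) = D₀(1+g) ⇒ g(P+D₀) = P·r − D₀
g = (P·r − D₀)/(P + D₀) = (£45,673.88×0.129 − £5,390.00) / (£45,673.88 + £5,390.00) = 0.009829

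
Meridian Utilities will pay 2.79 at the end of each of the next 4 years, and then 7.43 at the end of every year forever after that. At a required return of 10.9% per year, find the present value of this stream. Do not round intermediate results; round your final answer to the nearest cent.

53.74

PV of 4-year annuity: 2.79 × [1 − (1+0.109)^−4] / 0.109 = 8.67434
Perpetuity value at year 4: 7.43 / 0.109 = 68.16514
PV of perpetuity: 68.16514 / (1+0.109)^4 = 45.06466
Total PV = 8.67434 + 45.06466 = 53.73900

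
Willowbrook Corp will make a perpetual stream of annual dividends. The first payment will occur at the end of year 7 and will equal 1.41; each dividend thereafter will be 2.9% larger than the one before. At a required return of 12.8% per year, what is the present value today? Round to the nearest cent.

Value at end of year 6: C₁ / (r − g) = 1.41 / (0.128 − 0.029) = 14.2424
Discount to today: PV = 14.2424 / (1 + 0.128)^6 = 14.2424 / 2.059940 = 6.91

6.91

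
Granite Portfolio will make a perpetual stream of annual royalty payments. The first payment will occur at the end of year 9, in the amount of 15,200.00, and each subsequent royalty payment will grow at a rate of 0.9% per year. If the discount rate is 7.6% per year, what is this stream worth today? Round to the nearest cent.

Value at end of year 8: C₁ / (r − g) = 15,200.00 / (0.076 − 0.009) = 226,865.6716
Discount to today: PV = 226,865.6716 / (1 + 0.076)^8 = 226,865.6716 / 1.796794 = 126,261.40

126261.40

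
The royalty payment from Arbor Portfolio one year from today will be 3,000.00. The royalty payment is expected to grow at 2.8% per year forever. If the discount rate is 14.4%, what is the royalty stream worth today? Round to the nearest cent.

Growing perpetuity: P = D₁ / (r − g) = 3,000.0000 / (0.144 − 0.028) = 25,862.07

25862.07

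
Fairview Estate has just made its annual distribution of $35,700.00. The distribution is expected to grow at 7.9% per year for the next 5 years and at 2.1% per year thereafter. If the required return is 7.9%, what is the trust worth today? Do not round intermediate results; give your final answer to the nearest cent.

$806943.10

D_1 = 38520.30000
D_2 = 41563.40370
D_3 = 44846.91259
D_4 = 48389.81869
D_5 = 52212.61436
Terminal value at year 5: TV = D_5×(1+g_2)/(r−g_2) = 53309.07927/0.058 = 919122.05629
P_0 = D_1/(1+r)^1 + D_2/(1+r)^2 + D_3/(1+r)^3 + D_4/(1+r)^4 + D_5/(1+r)^5 + TV/(1+r)^5
    = 35700.00000 + 35700.00000 + 35700.00000 + 35700.00000 + 35700.00000 + 628443.10345 = 806943.10345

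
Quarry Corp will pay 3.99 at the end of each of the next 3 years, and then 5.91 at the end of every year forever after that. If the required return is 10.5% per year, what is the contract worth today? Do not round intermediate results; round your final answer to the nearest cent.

51.55

PV of 3-year annuity: 3.99 × [1 − (1+0.105)^−3] / 0.105 = 9.83584
Perpetuity value at year 3: 5.91 / 0.105 = 56.28571
PV of perpetuity: 56.28571 / (1+0.105)^3 = 41.71683
Total PV = 9.83584 + 41.71683 = 51.55268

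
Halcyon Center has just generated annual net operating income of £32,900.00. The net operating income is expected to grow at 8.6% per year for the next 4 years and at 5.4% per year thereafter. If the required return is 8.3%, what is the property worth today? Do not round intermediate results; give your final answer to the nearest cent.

£1341563.12

D_1 = 35729.40000
D_2 = 38802.12840
D_3 = 42139.11144
D_4 = 45763.07503
Terminal value at year 4: TV = D_4×(1+g_2)/(r−g_2) = 48234.28108/0.029 = 1663251.07165
P_0 = D_1/(1+r)^1 + D_2/(1+r)^2 + D_3/(1+r)^3 + D_4/(1+r)^4 + TV/(1+r)^4
    = 32991.13573 + 33082.52392 + 33174.16526 + 33266.06046 + 1209049.23178 = 1341563.11715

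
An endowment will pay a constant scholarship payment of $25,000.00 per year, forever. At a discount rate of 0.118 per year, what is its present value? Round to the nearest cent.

$211864.41

Level perpetuity: PV = C / r = $25,000.00 / 0.118 = $211,864.41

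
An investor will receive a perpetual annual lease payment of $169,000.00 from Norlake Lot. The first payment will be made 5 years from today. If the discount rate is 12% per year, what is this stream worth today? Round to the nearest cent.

$895021.29

Value at end of year 4: C / r = $169,000.00 / 0.12 = $1,408,333.3333
Discount to today: PV = $1,408,333.3333 / (1 + 0.12)^4 = $1,408,333.3333 / 1.573519 = $895,021.29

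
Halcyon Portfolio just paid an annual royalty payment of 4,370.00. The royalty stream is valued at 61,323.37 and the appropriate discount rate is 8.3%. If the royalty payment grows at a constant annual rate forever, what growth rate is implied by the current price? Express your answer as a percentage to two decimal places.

P = D₀(1+g)/(r−g) ⇒ P(r−g) = D₀(1+g) ⇒ g(P+D₀) = P·r − D₀
g = (P·r − D₀)/(P + D₀) = (61,323.37×0.083 − 4,370.00) / (61,323.37 + 4,370.00) = 0.010958

1.10%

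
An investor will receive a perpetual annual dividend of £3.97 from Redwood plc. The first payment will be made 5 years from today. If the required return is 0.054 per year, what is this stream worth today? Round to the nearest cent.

Value at end of year 4: C / r = £3.97 / 0.054 = £73.5185
Discount to today: PV = £73.5185 / (1 + 0.054)^4 = £73.5185 / 1.234134 = £59.57

£59.57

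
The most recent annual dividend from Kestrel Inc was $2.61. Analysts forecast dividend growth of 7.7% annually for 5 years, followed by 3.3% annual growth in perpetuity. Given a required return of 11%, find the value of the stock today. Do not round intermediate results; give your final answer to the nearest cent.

$42.04

D_1 = 2.81097
D_2 = 3.02741
D_3 = 3.26053
D_4 = 3.51159
D_5 = 3.78198
Terminal value at year 5: TV = D_5×(1+g_2)/(r−g_2) = 3.90678/0.077 = 50.73745
P_0 = D_1/(1+r)^1 + D_2/(1+r)^2 + D_3/(1+r)^3 + D_4/(1+r)^4 + D_5/(1+r)^5 + TV/(1+r)^5
    = 2.53241 + 2.45712 + 2.38407 + 2.31319 + 2.24442 + 30.11021 = 42.04141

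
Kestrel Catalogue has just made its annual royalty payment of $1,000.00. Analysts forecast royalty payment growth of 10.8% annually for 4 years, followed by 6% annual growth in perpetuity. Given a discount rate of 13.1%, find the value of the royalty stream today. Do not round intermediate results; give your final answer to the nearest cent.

$17552.43

D_1 = 1108.00000
D_2 = 1227.66400
D_3 = 1360.25171
D_4 = 1507.15890
Terminal value at year 4: TV = D_4×(1+g_2)/(r−g_2) = 1597.58843/0.071 = 22501.24550
P_0 = D_1/(1+r)^1 + D_2/(1+r)^2 + D_3/(1+r)^3 + D_4/(1+r)^4 + TV/(1+r)^4
    = 979.66401 + 959.74158 + 940.22429 + 921.10390 + 13751.69205 = 17552.42584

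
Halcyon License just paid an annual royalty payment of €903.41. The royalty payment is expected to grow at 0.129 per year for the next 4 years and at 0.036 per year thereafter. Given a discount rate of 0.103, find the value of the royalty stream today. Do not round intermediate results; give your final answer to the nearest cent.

€19165.25

D_1 = 1019.94989
D_2 = 1151.52343
D_3 = 1300.06995
D_4 = 1467.77897
Terminal value at year 4: TV = D_4×(1+g_2)/(r−g_2) = 1520.61901/0.067 = 22695.80618
P_0 = D_1/(1+r)^1 + D_2/(1+r)^2 + D_3/(1+r)^3 + D_4/(1+r)^4 + TV/(1+r)^4
    = 924.70525 + 946.50247 + 968.81350 + 991.65045 + 15333.58003 = 19165.25170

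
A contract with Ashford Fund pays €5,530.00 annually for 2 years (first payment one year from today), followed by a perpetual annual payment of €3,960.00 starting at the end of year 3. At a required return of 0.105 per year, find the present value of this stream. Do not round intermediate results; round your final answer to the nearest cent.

€40420.91

PV of 2-year annuity: €5,530.00 × [1 − (1+0.105)^−2] / 0.105 = 9533.50668
Perpetuity value at year 2: €3,960.00 / 0.105 = 37714.28571
PV of perpetuity: 37714.28571 / (1+0.105)^2 = 30887.39847
Total PV = 9533.50668 + 30887.39847 = 40420.90515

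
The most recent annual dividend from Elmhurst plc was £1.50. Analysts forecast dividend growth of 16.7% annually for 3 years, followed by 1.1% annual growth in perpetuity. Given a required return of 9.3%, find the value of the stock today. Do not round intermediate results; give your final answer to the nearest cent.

£27.65

D_1 = 1.75050
D_2 = 2.04283
D_3 = 2.38399
Terminal value at year 3: TV = D_3×(1+g_2)/(r−g_2) = 2.41021/0.082 = 29.39281
P_0 = D_1/(1+r)^1 + D_2/(1+r)^2 + D_3/(1+r)^3 + TV/(1+r)^3
    = 1.60156 + 1.70999 + 1.82576 + 22.51027 = 27.64757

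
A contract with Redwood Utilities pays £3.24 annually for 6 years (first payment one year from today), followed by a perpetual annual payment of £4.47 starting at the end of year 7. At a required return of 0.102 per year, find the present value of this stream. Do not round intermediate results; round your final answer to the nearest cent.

PV of 6-year annuity: £3.24 × [1 − (1+0.102)^−6] / 0.102 = 14.02872
Perpetuity value at year 6: £4.47 / 0.102 = 43.82353
PV of perpetuity: 43.82353 / (1+0.102)^6 = 24.46909
Total PV = 14.02872 + 24.46909 = 38.49781

£38.50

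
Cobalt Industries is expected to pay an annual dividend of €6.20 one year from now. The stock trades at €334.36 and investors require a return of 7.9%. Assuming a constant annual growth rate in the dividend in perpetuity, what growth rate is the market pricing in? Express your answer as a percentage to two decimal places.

P = D₁/(r−g) ⇒ g = r − D₁/P = 0.079 − €6.20/€334.36 = 0.060457

6.05%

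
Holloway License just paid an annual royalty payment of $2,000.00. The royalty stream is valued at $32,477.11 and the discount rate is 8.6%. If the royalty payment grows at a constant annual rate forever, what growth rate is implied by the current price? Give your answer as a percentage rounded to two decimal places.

2.30%

P = D₀(1+g)/(r−g) ⇒ P(r−g) = D₀(1+g) ⇒ g(P+D₀) = P·r − D₀
g = (P·r − D₀)/(P + D₀) = ($32,477.11×0.086 − $2,000.00) / ($32,477.11 + $2,000.00) = 0.023002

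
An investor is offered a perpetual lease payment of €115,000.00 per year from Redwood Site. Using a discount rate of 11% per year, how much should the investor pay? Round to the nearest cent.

€1045454.55

Level perpetuity: PV = C / r = €115,000.00 / 0.11 = €1,045,454.55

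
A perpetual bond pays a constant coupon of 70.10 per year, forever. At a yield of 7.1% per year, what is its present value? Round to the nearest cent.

Level perpetuity: PV = C / r = 70.10 / 0.071 = 987.32

987.32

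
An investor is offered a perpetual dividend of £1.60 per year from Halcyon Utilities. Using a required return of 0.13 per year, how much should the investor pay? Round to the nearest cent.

Level perpetuity: PV = C / r = £1.60 / 0.13 = £12.31

£12.31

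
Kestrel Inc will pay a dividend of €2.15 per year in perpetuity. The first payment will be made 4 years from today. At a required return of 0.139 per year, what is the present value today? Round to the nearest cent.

Value at end of year 3: C / r = €2.15 / 0.139 = €15.4676
Discount to today: PV = €15.4676 / (1 + 0.139)^3 = €15.4676 / 1.477649 = €10.47

€10.47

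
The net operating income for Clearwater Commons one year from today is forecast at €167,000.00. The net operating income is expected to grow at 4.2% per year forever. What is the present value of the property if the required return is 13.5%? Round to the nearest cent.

Growing perpetuity: P = D₁ / (r − g) = €167,000.0000 / (0.135 − 0.042) = €1,795,698.92

€1795698.92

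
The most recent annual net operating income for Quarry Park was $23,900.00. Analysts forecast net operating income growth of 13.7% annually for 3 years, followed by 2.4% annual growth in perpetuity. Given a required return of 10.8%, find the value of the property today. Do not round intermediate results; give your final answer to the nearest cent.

D_1 = 27174.30000
D_2 = 30897.17910
D_3 = 35130.09264
Terminal value at year 3: TV = D_3×(1+g_2)/(r−g_2) = 35973.21486/0.084 = 428252.55786
P_0 = D_1/(1+r)^1 + D_2/(1+r)^2 + D_3/(1+r)^3 + TV/(1+r)^3
    = 24525.54152 + 25167.45551 + 25826.17050 + 314833.31657 = 390352.48409

$390352.48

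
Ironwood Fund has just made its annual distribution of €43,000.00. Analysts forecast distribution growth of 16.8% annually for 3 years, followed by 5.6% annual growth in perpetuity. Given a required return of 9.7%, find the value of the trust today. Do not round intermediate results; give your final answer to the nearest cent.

D_1 = 50224.00000
D_2 = 58661.63200
D_3 = 68516.78618
Terminal value at year 3: TV = D_3×(1+g_2)/(r−g_2) = 72353.72620/0.041 = 1764725.02931
P_0 = D_1/(1+r)^1 + D_2/(1+r)^2 + D_3/(1+r)^3 + TV/(1+r)^3
    = 45783.04467 + 48746.21347 + 51901.16438 + 1336771.45336 = 1483201.87587

€1483201.88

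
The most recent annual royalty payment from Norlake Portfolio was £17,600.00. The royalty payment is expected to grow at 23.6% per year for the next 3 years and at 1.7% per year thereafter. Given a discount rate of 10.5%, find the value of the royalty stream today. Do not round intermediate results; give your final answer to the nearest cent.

D_1 = 21753.60000
D_2 = 26887.44960
D_3 = 33232.88771
Terminal value at year 3: TV = D_3×(1+g_2)/(r−g_2) = 33797.84680/0.088 = 384066.44087
P_0 = D_1/(1+r)^1 + D_2/(1+r)^2 + D_3/(1+r)^3 + TV/(1+r)^3
    = 19686.51584 + 22020.39238 + 24630.95473 + 284655.46545 = 350993.32839

£350993.33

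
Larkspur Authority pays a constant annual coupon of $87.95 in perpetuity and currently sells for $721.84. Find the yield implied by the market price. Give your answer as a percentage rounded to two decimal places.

P = C/r ⇒ r = C/P = $87.95/$721.84 = 0.121841

12.18%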